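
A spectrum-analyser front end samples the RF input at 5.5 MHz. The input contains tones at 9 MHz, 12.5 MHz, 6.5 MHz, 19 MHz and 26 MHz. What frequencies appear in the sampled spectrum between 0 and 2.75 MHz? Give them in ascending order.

1 MHz, 1.5 MHz, 2 MHz, 2.5 MHz

fs/2 = 2.75 MHz.
9 MHz mod fs = 3.5 MHz.
3.5 MHz > fs/2 = 2.75 MHz, folds to fs − 3.5 MHz = 2 MHz.
12.5 MHz mod fs = 1.5 MHz.
1.5 MHz ≤ fs/2 = 2.75 MHz, appears at 1.5 MHz.
6.5 MHz mod fs = 1 MHz.
1 MHz ≤ fs/2 = 2.75 MHz, appears at 1 MHz.
19 MHz mod fs = 2.5 MHz.
2.5 MHz ≤ fs/2 = 2.75 MHz, appears at 2.5 MHz.
26 MHz mod fs = 4 MHz.
4 MHz > fs/2 = 2.75 MHz, folds to fs − 4 MHz = 1.5 MHz.
Distinct values: {1 MHz, 1.5 MHz, 2 MHz, 2.5 MHz}.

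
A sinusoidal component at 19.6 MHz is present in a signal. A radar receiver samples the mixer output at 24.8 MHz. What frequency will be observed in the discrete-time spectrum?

19.6 MHz > fs/2 = 12.4 MHz, folds to fs − 19.6 MHz = 5.2 MHz.

5.2 MHz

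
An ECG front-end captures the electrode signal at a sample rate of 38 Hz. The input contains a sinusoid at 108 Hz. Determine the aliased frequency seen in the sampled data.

108 Hz mod fs = 32 Hz.
32 Hz > fs/2 = 19 Hz, folds to fs − 32 Hz = 6 Hz.

6 Hz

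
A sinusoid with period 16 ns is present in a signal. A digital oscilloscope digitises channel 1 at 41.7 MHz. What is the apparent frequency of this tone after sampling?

20.8 MHz

T = 16 ns → f = 1/T = 62.5 MHz.
62.5 MHz mod fs = 20.8 MHz.
20.8 MHz ≤ fs/2 = 20.85 MHz, appears at 20.8 MHz.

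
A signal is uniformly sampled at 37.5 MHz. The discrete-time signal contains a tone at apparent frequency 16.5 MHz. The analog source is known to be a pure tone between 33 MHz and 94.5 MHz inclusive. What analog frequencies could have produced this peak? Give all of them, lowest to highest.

54 MHz, 58.5 MHz, 91.5 MHz

Frequencies that alias to 16.5 MHz are k·fs ± 16.5 MHz for integer k ≥ 0.
k=0: 16.5 MHz.
k=1: 21 MHz, 54 MHz.
k=2: 58.5 MHz, 91.5 MHz.
k=3: 96 MHz, 129 MHz.
Within [33 MHz, 94.5 MHz]: 54 MHz, 58.5 MHz, 91.5 MHz.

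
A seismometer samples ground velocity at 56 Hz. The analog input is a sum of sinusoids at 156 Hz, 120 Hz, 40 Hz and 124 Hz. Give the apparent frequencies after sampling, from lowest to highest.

fs/2 = 28 Hz.
156 Hz mod fs = 44 Hz.
44 Hz > fs/2 = 28 Hz, folds to fs − 44 Hz = 12 Hz.
120 Hz mod fs = 8 Hz.
8 Hz ≤ fs/2 = 28 Hz, appears at 8 Hz.
40 Hz > fs/2 = 28 Hz, folds to fs − 40 Hz = 16 Hz.
124 Hz mod fs = 12 Hz.
12 Hz ≤ fs/2 = 28 Hz, appears at 12 Hz.
Distinct values: {8 Hz, 12 Hz, 16 Hz}.

8 Hz, 12 Hz, 16 Hz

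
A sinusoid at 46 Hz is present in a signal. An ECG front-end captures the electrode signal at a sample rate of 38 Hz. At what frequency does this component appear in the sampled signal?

8 Hz

46 Hz mod fs = 8 Hz.
8 Hz ≤ fs/2 = 19 Hz, appears at 8 Hz.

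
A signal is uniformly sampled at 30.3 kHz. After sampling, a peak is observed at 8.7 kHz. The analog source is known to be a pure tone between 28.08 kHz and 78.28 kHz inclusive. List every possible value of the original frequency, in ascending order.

Frequencies that alias to 8.7 kHz are k·fs ± 8.7 kHz for integer k ≥ 0.
k=0: 8.7 kHz.
k=1: 21.6 kHz, 39 kHz.
k=2: 51.9 kHz, 69.3 kHz.
k=3: 82.2 kHz, 99.6 kHz.
Within [28.08 kHz, 78.28 kHz]: 39 kHz, 51.9 kHz, 69.3 kHz.

39 kHz, 51.9 kHz, 69.3 kHz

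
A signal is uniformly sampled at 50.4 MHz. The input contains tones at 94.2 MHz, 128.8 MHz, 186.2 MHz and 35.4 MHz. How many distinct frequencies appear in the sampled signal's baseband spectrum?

fs/2 = 25.2 MHz.
94.2 MHz mod fs = 43.8 MHz.
43.8 MHz > fs/2 = 25.2 MHz, folds to fs − 43.8 MHz = 6.6 MHz.
128.8 MHz mod fs = 28 MHz.
28 MHz > fs/2 = 25.2 MHz, folds to fs − 28 MHz = 22.4 MHz.
186.2 MHz mod fs = 35 MHz.
35 MHz > fs/2 = 25.2 MHz, folds to fs − 35 MHz = 15.4 MHz.
35.4 MHz > fs/2 = 25.2 MHz, folds to fs − 35.4 MHz = 15 MHz.
Distinct values: {6.6 MHz, 15 MHz, 15.4 MHz, 22.4 MHz} → 4.

4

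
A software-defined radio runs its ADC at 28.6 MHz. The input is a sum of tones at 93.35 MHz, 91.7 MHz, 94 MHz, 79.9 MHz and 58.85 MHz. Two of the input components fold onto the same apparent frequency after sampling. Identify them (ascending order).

79.9 MHz, 91.7 MHz

fs/2 = 14.3 MHz.
93.35 MHz mod fs = 7.55 MHz.
7.55 MHz ≤ fs/2 = 14.3 MHz, appears at 7.55 MHz.
91.7 MHz mod fs = 5.9 MHz.
5.9 MHz ≤ fs/2 = 14.3 MHz, appears at 5.9 MHz.
94 MHz mod fs = 8.2 MHz.
8.2 MHz ≤ fs/2 = 14.3 MHz, appears at 8.2 MHz.
79.9 MHz mod fs = 22.7 MHz.
22.7 MHz > fs/2 = 14.3 MHz, folds to fs − 22.7 MHz = 5.9 MHz.
58.85 MHz mod fs = 1.65 MHz.
1.65 MHz ≤ fs/2 = 14.3 MHz, appears at 1.65 MHz.
79.9 MHz and 91.7 MHz both map to 5.9 MHz.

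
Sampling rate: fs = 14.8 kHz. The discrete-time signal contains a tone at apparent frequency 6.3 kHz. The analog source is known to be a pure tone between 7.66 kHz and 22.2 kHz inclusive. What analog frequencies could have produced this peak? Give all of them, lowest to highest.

8.5 kHz, 21.1 kHz

Frequencies that alias to 6.3 kHz are k·fs ± 6.3 kHz for integer k ≥ 0.
k=0: 6.3 kHz.
k=1: 8.5 kHz, 21.1 kHz.
k=2: 23.3 kHz, 35.9 kHz.
Within [7.66 kHz, 22.2 kHz]: 8.5 kHz, 21.1 kHz.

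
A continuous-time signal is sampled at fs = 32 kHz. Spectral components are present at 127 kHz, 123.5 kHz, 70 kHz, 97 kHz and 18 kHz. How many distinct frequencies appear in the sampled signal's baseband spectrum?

4

fs/2 = 16 kHz.
127 kHz mod fs = 31 kHz.
31 kHz > fs/2 = 16 kHz, folds to fs − 31 kHz = 1 kHz.
123.5 kHz mod fs = 27.5 kHz.
27.5 kHz > fs/2 = 16 kHz, folds to fs − 27.5 kHz = 4.5 kHz.
70 kHz mod fs = 6 kHz.
6 kHz ≤ fs/2 = 16 kHz, appears at 6 kHz.
97 kHz mod fs = 1 kHz.
1 kHz ≤ fs/2 = 16 kHz, appears at 1 kHz.
18 kHz > fs/2 = 16 kHz, folds to fs − 18 kHz = 14 kHz.
Distinct values: {1 kHz, 4.5 kHz, 6 kHz, 14 kHz} → 4.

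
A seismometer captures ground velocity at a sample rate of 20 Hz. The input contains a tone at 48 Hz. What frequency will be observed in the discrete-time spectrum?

48 Hz mod fs = 8 Hz.
8 Hz ≤ fs/2 = 10 Hz, appears at 8 Hz.

8 Hz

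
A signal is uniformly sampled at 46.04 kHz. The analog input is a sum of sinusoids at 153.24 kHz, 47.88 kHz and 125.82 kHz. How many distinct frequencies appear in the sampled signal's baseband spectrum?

3

fs/2 = 23.02 kHz.
153.24 kHz mod fs = 15.12 kHz.
15.12 kHz ≤ fs/2 = 23.02 kHz, appears at 15.12 kHz.
47.88 kHz mod fs = 1.84 kHz.
1.84 kHz ≤ fs/2 = 23.02 kHz, appears at 1.84 kHz.
125.82 kHz mod fs = 33.74 kHz.
33.74 kHz > fs/2 = 23.02 kHz, folds to fs − 33.74 kHz = 12.3 kHz.
Distinct values: {1.84 kHz, 12.3 kHz, 15.12 kHz} → 3.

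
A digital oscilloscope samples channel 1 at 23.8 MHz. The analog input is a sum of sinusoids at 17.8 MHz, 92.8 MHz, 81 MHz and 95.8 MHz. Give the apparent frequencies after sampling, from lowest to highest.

0.6 MHz, 2.4 MHz, 6 MHz, 9.6 MHz

fs/2 = 11.9 MHz.
17.8 MHz > fs/2 = 11.9 MHz, folds to fs − 17.8 MHz = 6 MHz.
92.8 MHz mod fs = 21.4 MHz.
21.4 MHz > fs/2 = 11.9 MHz, folds to fs − 21.4 MHz = 2.4 MHz.
81 MHz mod fs = 9.6 MHz.
9.6 MHz ≤ fs/2 = 11.9 MHz, appears at 9.6 MHz.
95.8 MHz mod fs = 0.6 MHz.
0.6 MHz ≤ fs/2 = 11.9 MHz, appears at 0.6 MHz.
Distinct values: {0.6 MHz, 2.4 MHz, 6 MHz, 9.6 MHz}.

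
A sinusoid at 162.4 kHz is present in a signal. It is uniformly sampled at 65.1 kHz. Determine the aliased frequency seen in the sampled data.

162.4 kHz mod fs = 32.2 kHz.
32.2 kHz ≤ fs/2 = 32.55 kHz, appears at 32.2 kHz.

32.2 kHz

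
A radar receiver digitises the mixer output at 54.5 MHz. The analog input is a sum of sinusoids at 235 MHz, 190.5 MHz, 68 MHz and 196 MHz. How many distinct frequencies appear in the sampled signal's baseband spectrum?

4

fs/2 = 27.25 MHz.
235 MHz mod fs = 17 MHz.
17 MHz ≤ fs/2 = 27.25 MHz, appears at 17 MHz.
190.5 MHz mod fs = 27 MHz.
27 MHz ≤ fs/2 = 27.25 MHz, appears at 27 MHz.
68 MHz mod fs = 13.5 MHz.
13.5 MHz ≤ fs/2 = 27.25 MHz, appears at 13.5 MHz.
196 MHz mod fs = 32.5 MHz.
32.5 MHz > fs/2 = 27.25 MHz, folds to fs − 32.5 MHz = 22 MHz.
Distinct values: {13.5 MHz, 17 MHz, 22 MHz, 27 MHz} → 4.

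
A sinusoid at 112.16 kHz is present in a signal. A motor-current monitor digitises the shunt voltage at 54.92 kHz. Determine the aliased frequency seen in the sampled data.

2.32 kHz

112.16 kHz mod fs = 2.32 kHz.
2.32 kHz ≤ fs/2 = 27.46 kHz, appears at 2.32 kHz.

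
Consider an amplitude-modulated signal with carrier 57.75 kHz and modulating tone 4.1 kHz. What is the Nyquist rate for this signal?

AM sidebands sit at fc ± fm = 53.65 kHz and 61.85 kHz.
Highest-frequency component: 61.85 kHz.
Nyquist rate = 2 × 61.85 kHz = 123.7 kHz.

123.7 kHz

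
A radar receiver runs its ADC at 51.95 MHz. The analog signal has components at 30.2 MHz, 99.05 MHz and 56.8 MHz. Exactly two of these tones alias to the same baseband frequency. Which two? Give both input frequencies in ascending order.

56.8 MHz, 99.05 MHz

fs/2 = 25.975 MHz.
30.2 MHz > fs/2 = 25.975 MHz, folds to fs − 30.2 MHz = 21.75 MHz.
99.05 MHz mod fs = 47.1 MHz.
47.1 MHz > fs/2 = 25.975 MHz, folds to fs − 47.1 MHz = 4.85 MHz.
56.8 MHz mod fs = 4.85 MHz.
4.85 MHz ≤ fs/2 = 25.975 MHz, appears at 4.85 MHz.
56.8 MHz and 99.05 MHz both map to 4.85 MHz.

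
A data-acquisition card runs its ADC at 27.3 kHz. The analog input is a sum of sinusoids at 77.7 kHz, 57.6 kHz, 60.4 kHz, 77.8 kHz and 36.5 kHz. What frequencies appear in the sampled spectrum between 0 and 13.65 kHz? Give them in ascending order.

3 kHz, 4.1 kHz, 4.2 kHz, 5.8 kHz, 9.2 kHz

fs/2 = 13.65 kHz.
77.7 kHz mod fs = 23.1 kHz.
23.1 kHz > fs/2 = 13.65 kHz, folds to fs − 23.1 kHz = 4.2 kHz.
57.6 kHz mod fs = 3 kHz.
3 kHz ≤ fs/2 = 13.65 kHz, appears at 3 kHz.
60.4 kHz mod fs = 5.8 kHz.
5.8 kHz ≤ fs/2 = 13.65 kHz, appears at 5.8 kHz.
77.8 kHz mod fs = 23.2 kHz.
23.2 kHz > fs/2 = 13.65 kHz, folds to fs − 23.2 kHz = 4.1 kHz.
36.5 kHz mod fs = 9.2 kHz.
9.2 kHz ≤ fs/2 = 13.65 kHz, appears at 9.2 kHz.
Distinct values: {3 kHz, 4.1 kHz, 4.2 kHz, 5.8 kHz, 9.2 kHz}.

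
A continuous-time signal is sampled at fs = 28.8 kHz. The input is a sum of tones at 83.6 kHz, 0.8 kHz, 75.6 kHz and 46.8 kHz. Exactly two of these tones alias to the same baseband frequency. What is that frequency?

fs/2 = 14.4 kHz.
83.6 kHz mod fs = 26 kHz.
26 kHz > fs/2 = 14.4 kHz, folds to fs − 26 kHz = 2.8 kHz.
0.8 kHz ≤ fs/2 = 14.4 kHz, passes unchanged.
75.6 kHz mod fs = 18 kHz.
18 kHz > fs/2 = 14.4 kHz, folds to fs − 18 kHz = 10.8 kHz.
46.8 kHz mod fs = 18 kHz.
18 kHz > fs/2 = 14.4 kHz, folds to fs − 18 kHz = 10.8 kHz.
46.8 kHz and 75.6 kHz both map to 10.8 kHz.

10.8 kHz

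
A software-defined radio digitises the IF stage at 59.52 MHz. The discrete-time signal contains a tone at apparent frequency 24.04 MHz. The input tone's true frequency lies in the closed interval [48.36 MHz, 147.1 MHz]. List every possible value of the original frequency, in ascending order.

83.56 MHz, 95 MHz, 143.08 MHz

Frequencies that alias to 24.04 MHz are k·fs ± 24.04 MHz for integer k ≥ 0.
k=0: 24.04 MHz.
k=1: 35.48 MHz, 83.56 MHz.
k=2: 95 MHz, 143.08 MHz.
k=3: 154.52 MHz, 202.6 MHz.
Within [48.36 MHz, 147.1 MHz]: 83.56 MHz, 95 MHz, 143.08 MHz.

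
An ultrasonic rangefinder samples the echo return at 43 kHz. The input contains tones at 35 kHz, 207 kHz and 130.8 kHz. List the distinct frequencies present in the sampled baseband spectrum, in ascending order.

1.8 kHz, 8 kHz

fs/2 = 21.5 kHz.
35 kHz > fs/2 = 21.5 kHz, folds to fs − 35 kHz = 8 kHz.
207 kHz mod fs = 35 kHz.
35 kHz > fs/2 = 21.5 kHz, folds to fs − 35 kHz = 8 kHz.
130.8 kHz mod fs = 1.8 kHz.
1.8 kHz ≤ fs/2 = 21.5 kHz, appears at 1.8 kHz.
Distinct values: {1.8 kHz, 8 kHz}.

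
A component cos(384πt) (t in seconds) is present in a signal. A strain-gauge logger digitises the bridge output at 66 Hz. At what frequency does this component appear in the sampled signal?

6 Hz

ω = 384π rad/s → f = ω/(2π) = 192 Hz.
192 Hz mod fs = 60 Hz.
60 Hz > fs/2 = 33 Hz, folds to fs − 60 Hz = 6 Hz.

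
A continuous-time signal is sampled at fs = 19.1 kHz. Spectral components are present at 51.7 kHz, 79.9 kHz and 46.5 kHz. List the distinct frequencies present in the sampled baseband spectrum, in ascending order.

3.5 kHz, 5.6 kHz, 8.3 kHz

fs/2 = 9.55 kHz.
51.7 kHz mod fs = 13.5 kHz.
13.5 kHz > fs/2 = 9.55 kHz, folds to fs − 13.5 kHz = 5.6 kHz.
79.9 kHz mod fs = 3.5 kHz.
3.5 kHz ≤ fs/2 = 9.55 kHz, appears at 3.5 kHz.
46.5 kHz mod fs = 8.3 kHz.
8.3 kHz ≤ fs/2 = 9.55 kHz, appears at 8.3 kHz.
Distinct values: {3.5 kHz, 5.6 kHz, 8.3 kHz}.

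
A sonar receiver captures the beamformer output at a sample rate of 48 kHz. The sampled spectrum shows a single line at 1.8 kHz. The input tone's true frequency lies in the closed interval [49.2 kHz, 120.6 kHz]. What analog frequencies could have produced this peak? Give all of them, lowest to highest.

49.8 kHz, 94.2 kHz, 97.8 kHz

Frequencies that alias to 1.8 kHz are k·fs ± 1.8 kHz for integer k ≥ 0.
k=0: 1.8 kHz.
k=1: 46.2 kHz, 49.8 kHz.
k=2: 94.2 kHz, 97.8 kHz.
k=3: 142.2 kHz, 145.8 kHz.
Within [49.2 kHz, 120.6 kHz]: 49.8 kHz, 94.2 kHz, 97.8 kHz.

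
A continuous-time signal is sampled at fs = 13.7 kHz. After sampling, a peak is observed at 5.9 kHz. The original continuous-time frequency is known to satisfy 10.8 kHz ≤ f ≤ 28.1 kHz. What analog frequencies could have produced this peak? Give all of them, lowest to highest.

Frequencies that alias to 5.9 kHz are k·fs ± 5.9 kHz for integer k ≥ 0.
k=0: 5.9 kHz.
k=1: 7.8 kHz, 19.6 kHz.
k=2: 21.5 kHz, 33.3 kHz.
k=3: 35.2 kHz, 47 kHz.
Within [10.8 kHz, 28.1 kHz]: 19.6 kHz, 21.5 kHz.

19.6 kHz, 21.5 kHz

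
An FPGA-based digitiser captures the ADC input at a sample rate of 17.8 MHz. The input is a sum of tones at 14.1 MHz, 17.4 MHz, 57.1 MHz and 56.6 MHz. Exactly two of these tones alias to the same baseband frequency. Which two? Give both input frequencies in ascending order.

14.1 MHz, 57.1 MHz

fs/2 = 8.9 MHz.
14.1 MHz > fs/2 = 8.9 MHz, folds to fs − 14.1 MHz = 3.7 MHz.
17.4 MHz > fs/2 = 8.9 MHz, folds to fs − 17.4 MHz = 0.4 MHz.
57.1 MHz mod fs = 3.7 MHz.
3.7 MHz ≤ fs/2 = 8.9 MHz, appears at 3.7 MHz.
56.6 MHz mod fs = 3.2 MHz.
3.2 MHz ≤ fs/2 = 8.9 MHz, appears at 3.2 MHz.
14.1 MHz and 57.1 MHz both map to 3.7 MHz.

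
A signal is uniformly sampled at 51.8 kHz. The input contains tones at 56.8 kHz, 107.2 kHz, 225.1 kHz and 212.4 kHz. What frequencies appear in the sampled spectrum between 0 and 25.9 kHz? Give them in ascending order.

fs/2 = 25.9 kHz.
56.8 kHz mod fs = 5 kHz.
5 kHz ≤ fs/2 = 25.9 kHz, appears at 5 kHz.
107.2 kHz mod fs = 3.6 kHz.
3.6 kHz ≤ fs/2 = 25.9 kHz, appears at 3.6 kHz.
225.1 kHz mod fs = 17.9 kHz.
17.9 kHz ≤ fs/2 = 25.9 kHz, appears at 17.9 kHz.
212.4 kHz mod fs = 5.2 kHz.
5.2 kHz ≤ fs/2 = 25.9 kHz, appears at 5.2 kHz.
Distinct values: {3.6 kHz, 5 kHz, 5.2 kHz, 17.9 kHz}.

3.6 kHz, 5 kHz, 5.2 kHz, 17.9 kHz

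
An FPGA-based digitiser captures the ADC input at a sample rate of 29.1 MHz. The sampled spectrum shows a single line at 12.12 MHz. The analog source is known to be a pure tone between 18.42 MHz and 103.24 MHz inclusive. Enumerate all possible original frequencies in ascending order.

41.22 MHz, 46.08 MHz, 70.32 MHz, 75.18 MHz, 99.42 MHz

Frequencies that alias to 12.12 MHz are k·fs ± 12.12 MHz for integer k ≥ 0.
k=0: 12.12 MHz.
k=1: 16.98 MHz, 41.22 MHz.
k=2: 46.08 MHz, 70.32 MHz.
k=3: 75.18 MHz, 99.42 MHz.
k=4: 104.28 MHz, 128.52 MHz.
Within [18.42 MHz, 103.24 MHz]: 41.22 MHz, 46.08 MHz, 70.32 MHz, 75.18 MHz, 99.42 MHz.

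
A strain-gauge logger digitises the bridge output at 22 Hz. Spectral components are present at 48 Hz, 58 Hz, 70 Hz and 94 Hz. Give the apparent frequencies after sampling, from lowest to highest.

4 Hz, 6 Hz, 8 Hz

fs/2 = 11 Hz.
48 Hz mod fs = 4 Hz.
4 Hz ≤ fs/2 = 11 Hz, appears at 4 Hz.
58 Hz mod fs = 14 Hz.
14 Hz > fs/2 = 11 Hz, folds to fs − 14 Hz = 8 Hz.
70 Hz mod fs = 4 Hz.
4 Hz ≤ fs/2 = 11 Hz, appears at 4 Hz.
94 Hz mod fs = 6 Hz.
6 Hz ≤ fs/2 = 11 Hz, appears at 6 Hz.
Distinct values: {4 Hz, 6 Hz, 8 Hz}.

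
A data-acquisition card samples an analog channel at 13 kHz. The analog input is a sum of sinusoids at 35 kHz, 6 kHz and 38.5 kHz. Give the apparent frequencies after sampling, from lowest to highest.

0.5 kHz, 4 kHz, 6 kHz

fs/2 = 6.5 kHz.
35 kHz mod fs = 9 kHz.
9 kHz > fs/2 = 6.5 kHz, folds to fs − 9 kHz = 4 kHz.
6 kHz ≤ fs/2 = 6.5 kHz, passes unchanged.
38.5 kHz mod fs = 12.5 kHz.
12.5 kHz > fs/2 = 6.5 kHz, folds to fs − 12.5 kHz = 0.5 kHz.
Distinct values: {0.5 kHz, 4 kHz, 6 kHz}.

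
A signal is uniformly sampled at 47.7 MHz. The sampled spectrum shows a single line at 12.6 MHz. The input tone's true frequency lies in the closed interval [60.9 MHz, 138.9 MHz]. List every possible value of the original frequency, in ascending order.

Frequencies that alias to 12.6 MHz are k·fs ± 12.6 MHz for integer k ≥ 0.
k=0: 12.6 MHz.
k=1: 35.1 MHz, 60.3 MHz.
k=2: 82.8 MHz, 108 MHz.
k=3: 130.5 MHz, 155.7 MHz.
k=4: 178.2 MHz, 203.4 MHz.
Within [60.9 MHz, 138.9 MHz]: 82.8 MHz, 108 MHz, 130.5 MHz.

82.8 MHz, 108 MHz, 130.5 MHz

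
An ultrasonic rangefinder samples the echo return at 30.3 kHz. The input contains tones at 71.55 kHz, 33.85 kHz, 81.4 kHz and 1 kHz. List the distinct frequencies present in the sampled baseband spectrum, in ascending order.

fs/2 = 15.15 kHz.
71.55 kHz mod fs = 10.95 kHz.
10.95 kHz ≤ fs/2 = 15.15 kHz, appears at 10.95 kHz.
33.85 kHz mod fs = 3.55 kHz.
3.55 kHz ≤ fs/2 = 15.15 kHz, appears at 3.55 kHz.
81.4 kHz mod fs = 20.8 kHz.
20.8 kHz > fs/2 = 15.15 kHz, folds to fs − 20.8 kHz = 9.5 kHz.
1 kHz ≤ fs/2 = 15.15 kHz, passes unchanged.
Distinct values: {1 kHz, 3.55 kHz, 9.5 kHz, 10.95 kHz}.

1 kHz, 3.55 kHz, 9.5 kHz, 10.95 kHz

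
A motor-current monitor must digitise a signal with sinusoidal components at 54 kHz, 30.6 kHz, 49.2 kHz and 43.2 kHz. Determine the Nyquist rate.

108 kHz

Highest-frequency component: 54 kHz.
Nyquist rate = 2 × 54 kHz = 108 kHz.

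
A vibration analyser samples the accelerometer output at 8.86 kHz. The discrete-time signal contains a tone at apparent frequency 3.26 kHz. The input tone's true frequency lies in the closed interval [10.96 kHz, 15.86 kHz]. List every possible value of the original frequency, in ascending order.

Frequencies that alias to 3.26 kHz are k·fs ± 3.26 kHz for integer k ≥ 0.
k=0: 3.26 kHz.
k=1: 5.6 kHz, 12.12 kHz.
k=2: 14.46 kHz, 20.98 kHz.
k=3: 23.32 kHz, 29.84 kHz.
Within [10.96 kHz, 15.86 kHz]: 12.12 kHz, 14.46 kHz.

12.12 kHz, 14.46 kHz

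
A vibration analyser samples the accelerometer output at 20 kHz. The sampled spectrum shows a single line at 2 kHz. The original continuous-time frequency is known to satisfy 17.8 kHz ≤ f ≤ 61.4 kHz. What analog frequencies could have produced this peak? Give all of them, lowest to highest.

Frequencies that alias to 2 kHz are k·fs ± 2 kHz for integer k ≥ 0.
k=0: 2 kHz.
k=1: 18 kHz, 22 kHz.
k=2: 38 kHz, 42 kHz.
k=3: 58 kHz, 62 kHz.
k=4: 78 kHz, 82 kHz.
Within [17.8 kHz, 61.4 kHz]: 18 kHz, 22 kHz, 38 kHz, 42 kHz, 58 kHz.

18 kHz, 22 kHz, 38 kHz, 42 kHz, 58 kHz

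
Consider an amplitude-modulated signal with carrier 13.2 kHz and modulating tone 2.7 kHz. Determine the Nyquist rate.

31.8 kHz

AM sidebands sit at fc ± fm = 10.5 kHz and 15.9 kHz.
Highest-frequency component: 15.9 kHz.
Nyquist rate = 2 × 15.9 kHz = 31.8 kHz.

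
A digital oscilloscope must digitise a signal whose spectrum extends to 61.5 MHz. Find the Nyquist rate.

123 MHz

Nyquist rate = 2 × 61.5 MHz = 123 MHz.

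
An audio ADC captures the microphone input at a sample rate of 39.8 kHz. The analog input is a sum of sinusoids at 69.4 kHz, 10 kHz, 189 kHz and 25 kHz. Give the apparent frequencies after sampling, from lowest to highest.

fs/2 = 19.9 kHz.
69.4 kHz mod fs = 29.6 kHz.
29.6 kHz > fs/2 = 19.9 kHz, folds to fs − 29.6 kHz = 10.2 kHz.
10 kHz ≤ fs/2 = 19.9 kHz, passes unchanged.
189 kHz mod fs = 29.8 kHz.
29.8 kHz > fs/2 = 19.9 kHz, folds to fs − 29.8 kHz = 10 kHz.
25 kHz > fs/2 = 19.9 kHz, folds to fs − 25 kHz = 14.8 kHz.
Distinct values: {10 kHz, 10.2 kHz, 14.8 kHz}.

10 kHz, 10.2 kHz, 14.8 kHz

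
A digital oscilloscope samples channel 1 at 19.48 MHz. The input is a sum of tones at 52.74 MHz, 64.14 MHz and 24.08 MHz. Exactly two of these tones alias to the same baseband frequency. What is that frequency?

fs/2 = 9.74 MHz.
52.74 MHz mod fs = 13.78 MHz.
13.78 MHz > fs/2 = 9.74 MHz, folds to fs − 13.78 MHz = 5.7 MHz.
64.14 MHz mod fs = 5.7 MHz.
5.7 MHz ≤ fs/2 = 9.74 MHz, appears at 5.7 MHz.
24.08 MHz mod fs = 4.6 MHz.
4.6 MHz ≤ fs/2 = 9.74 MHz, appears at 4.6 MHz.
52.74 MHz and 64.14 MHz both map to 5.7 MHz.

5.7 MHz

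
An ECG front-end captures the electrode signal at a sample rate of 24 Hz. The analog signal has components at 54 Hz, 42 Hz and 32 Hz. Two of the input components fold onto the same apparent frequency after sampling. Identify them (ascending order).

fs/2 = 12 Hz.
54 Hz mod fs = 6 Hz.
6 Hz ≤ fs/2 = 12 Hz, appears at 6 Hz.
42 Hz mod fs = 18 Hz.
18 Hz > fs/2 = 12 Hz, folds to fs − 18 Hz = 6 Hz.
32 Hz mod fs = 8 Hz.
8 Hz ≤ fs/2 = 12 Hz, appears at 8 Hz.
42 Hz and 54 Hz both map to 6 Hz.

42 Hz, 54 Hz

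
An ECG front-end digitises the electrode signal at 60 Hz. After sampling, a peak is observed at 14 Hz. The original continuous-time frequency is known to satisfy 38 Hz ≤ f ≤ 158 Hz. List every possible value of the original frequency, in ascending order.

46 Hz, 74 Hz, 106 Hz, 134 Hz

Frequencies that alias to 14 Hz are k·fs ± 14 Hz for integer k ≥ 0.
k=0: 14 Hz.
k=1: 46 Hz, 74 Hz.
k=2: 106 Hz, 134 Hz.
k=3: 166 Hz, 194 Hz.
Within [38 Hz, 158 Hz]: 46 Hz, 74 Hz, 106 Hz, 134 Hz.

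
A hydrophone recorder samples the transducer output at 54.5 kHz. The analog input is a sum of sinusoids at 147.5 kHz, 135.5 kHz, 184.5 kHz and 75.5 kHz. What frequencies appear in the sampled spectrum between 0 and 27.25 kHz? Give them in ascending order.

fs/2 = 27.25 kHz.
147.5 kHz mod fs = 38.5 kHz.
38.5 kHz > fs/2 = 27.25 kHz, folds to fs − 38.5 kHz = 16 kHz.
135.5 kHz mod fs = 26.5 kHz.
26.5 kHz ≤ fs/2 = 27.25 kHz, appears at 26.5 kHz.
184.5 kHz mod fs = 21 kHz.
21 kHz ≤ fs/2 = 27.25 kHz, appears at 21 kHz.
75.5 kHz mod fs = 21 kHz.
21 kHz ≤ fs/2 = 27.25 kHz, appears at 21 kHz.
Distinct values: {16 kHz, 21 kHz, 26.5 kHz}.

16 kHz, 21 kHz, 26.5 kHz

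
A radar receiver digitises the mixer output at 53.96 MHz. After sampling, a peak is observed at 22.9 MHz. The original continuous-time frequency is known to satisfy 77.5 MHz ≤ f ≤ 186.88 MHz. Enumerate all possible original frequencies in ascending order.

85.02 MHz, 130.82 MHz, 138.98 MHz, 184.78 MHz

Frequencies that alias to 22.9 MHz are k·fs ± 22.9 MHz for integer k ≥ 0.
k=0: 22.9 MHz.
k=1: 31.06 MHz, 76.86 MHz.
k=2: 85.02 MHz, 130.82 MHz.
k=3: 138.98 MHz, 184.78 MHz.
k=4: 192.94 MHz, 238.74 MHz.
Within [77.5 MHz, 186.88 MHz]: 85.02 MHz, 130.82 MHz, 138.98 MHz, 184.78 MHz.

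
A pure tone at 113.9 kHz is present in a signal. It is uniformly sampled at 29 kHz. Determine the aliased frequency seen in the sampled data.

113.9 kHz mod fs = 26.9 kHz.
26.9 kHz > fs/2 = 14.5 kHz, folds to fs − 26.9 kHz = 2.1 kHz.

2.1 kHz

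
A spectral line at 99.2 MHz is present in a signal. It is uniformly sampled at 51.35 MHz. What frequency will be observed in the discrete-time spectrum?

99.2 MHz mod fs = 47.85 MHz.
47.85 MHz > fs/2 = 25.675 MHz, folds to fs − 47.85 MHz = 3.5 MHz.

3.5 MHz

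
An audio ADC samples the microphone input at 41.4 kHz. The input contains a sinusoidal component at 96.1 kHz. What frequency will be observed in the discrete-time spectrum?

96.1 kHz mod fs = 13.3 kHz.
13.3 kHz ≤ fs/2 = 20.7 kHz, appears at 13.3 kHz.

13.3 kHz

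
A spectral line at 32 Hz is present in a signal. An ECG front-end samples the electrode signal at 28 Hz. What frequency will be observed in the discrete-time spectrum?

32 Hz mod fs = 4 Hz.
4 Hz ≤ fs/2 = 14 Hz, appears at 4 Hz.

4 Hz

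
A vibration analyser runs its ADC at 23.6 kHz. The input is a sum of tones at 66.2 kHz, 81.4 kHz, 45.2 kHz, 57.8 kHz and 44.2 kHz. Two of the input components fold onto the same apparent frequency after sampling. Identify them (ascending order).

57.8 kHz, 81.4 kHz

fs/2 = 11.8 kHz.
66.2 kHz mod fs = 19 kHz.
19 kHz > fs/2 = 11.8 kHz, folds to fs − 19 kHz = 4.6 kHz.
81.4 kHz mod fs = 10.6 kHz.
10.6 kHz ≤ fs/2 = 11.8 kHz, appears at 10.6 kHz.
45.2 kHz mod fs = 21.6 kHz.
21.6 kHz > fs/2 = 11.8 kHz, folds to fs − 21.6 kHz = 2 kHz.
57.8 kHz mod fs = 10.6 kHz.
10.6 kHz ≤ fs/2 = 11.8 kHz, appears at 10.6 kHz.
44.2 kHz mod fs = 20.6 kHz.
20.6 kHz > fs/2 = 11.8 kHz, folds to fs − 20.6 kHz = 3 kHz.
57.8 kHz and 81.4 kHz both map to 10.6 kHz.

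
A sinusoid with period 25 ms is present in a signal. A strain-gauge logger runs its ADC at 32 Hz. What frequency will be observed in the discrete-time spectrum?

T = 25 ms → f = 1/T = 40 Hz.
40 Hz mod fs = 8 Hz.
8 Hz ≤ fs/2 = 16 Hz, appears at 8 Hz.

8 Hz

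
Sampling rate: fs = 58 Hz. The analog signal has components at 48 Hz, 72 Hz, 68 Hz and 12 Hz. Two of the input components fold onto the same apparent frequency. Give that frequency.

fs/2 = 29 Hz.
48 Hz > fs/2 = 29 Hz, folds to fs − 48 Hz = 10 Hz.
72 Hz mod fs = 14 Hz.
14 Hz ≤ fs/2 = 29 Hz, appears at 14 Hz.
68 Hz mod fs = 10 Hz.
10 Hz ≤ fs/2 = 29 Hz, appears at 10 Hz.
12 Hz ≤ fs/2 = 29 Hz, passes unchanged.
48 Hz and 68 Hz both map to 10 Hz.

10 Hz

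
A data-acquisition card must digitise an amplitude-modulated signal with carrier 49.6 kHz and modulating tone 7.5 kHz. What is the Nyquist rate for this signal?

114.2 kHz

AM sidebands sit at fc ± fm = 42.1 kHz and 57.1 kHz.
Highest-frequency component: 57.1 kHz.
Nyquist rate = 2 × 57.1 kHz = 114.2 kHz.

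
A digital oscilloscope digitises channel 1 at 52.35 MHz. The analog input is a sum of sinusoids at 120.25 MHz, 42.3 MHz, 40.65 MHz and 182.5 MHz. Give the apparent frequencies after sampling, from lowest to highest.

10.05 MHz, 11.7 MHz, 15.55 MHz, 25.45 MHz

fs/2 = 26.175 MHz.
120.25 MHz mod fs = 15.55 MHz.
15.55 MHz ≤ fs/2 = 26.175 MHz, appears at 15.55 MHz.
42.3 MHz > fs/2 = 26.175 MHz, folds to fs − 42.3 MHz = 10.05 MHz.
40.65 MHz > fs/2 = 26.175 MHz, folds to fs − 40.65 MHz = 11.7 MHz.
182.5 MHz mod fs = 25.45 MHz.
25.45 MHz ≤ fs/2 = 26.175 MHz, appears at 25.45 MHz.
Distinct values: {10.05 MHz, 11.7 MHz, 15.55 MHz, 25.45 MHz}.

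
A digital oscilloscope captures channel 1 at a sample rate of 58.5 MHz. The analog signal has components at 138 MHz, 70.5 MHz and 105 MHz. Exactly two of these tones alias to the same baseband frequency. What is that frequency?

fs/2 = 29.25 MHz.
138 MHz mod fs = 21 MHz.
21 MHz ≤ fs/2 = 29.25 MHz, appears at 21 MHz.
70.5 MHz mod fs = 12 MHz.
12 MHz ≤ fs/2 = 29.25 MHz, appears at 12 MHz.
105 MHz mod fs = 46.5 MHz.
46.5 MHz > fs/2 = 29.25 MHz, folds to fs − 46.5 MHz = 12 MHz.
70.5 MHz and 105 MHz both map to 12 MHz.

12 MHz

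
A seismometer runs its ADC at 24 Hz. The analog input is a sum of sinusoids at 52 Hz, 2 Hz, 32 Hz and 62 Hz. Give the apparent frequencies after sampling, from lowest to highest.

2 Hz, 4 Hz, 8 Hz, 10 Hz

fs/2 = 12 Hz.
52 Hz mod fs = 4 Hz.
4 Hz ≤ fs/2 = 12 Hz, appears at 4 Hz.
2 Hz ≤ fs/2 = 12 Hz, passes unchanged.
32 Hz mod fs = 8 Hz.
8 Hz ≤ fs/2 = 12 Hz, appears at 8 Hz.
62 Hz mod fs = 14 Hz.
14 Hz > fs/2 = 12 Hz, folds to fs − 14 Hz = 10 Hz.
Distinct values: {2 Hz, 4 Hz, 8 Hz, 10 Hz}.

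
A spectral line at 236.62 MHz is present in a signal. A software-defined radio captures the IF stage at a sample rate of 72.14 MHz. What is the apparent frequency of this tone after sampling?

20.2 MHz

236.62 MHz mod fs = 20.2 MHz.
20.2 MHz ≤ fs/2 = 36.07 MHz, appears at 20.2 MHz.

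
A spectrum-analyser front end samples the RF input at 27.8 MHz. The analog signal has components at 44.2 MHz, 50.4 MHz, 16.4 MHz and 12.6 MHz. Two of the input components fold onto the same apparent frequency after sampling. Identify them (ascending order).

16.4 MHz, 44.2 MHz

fs/2 = 13.9 MHz.
44.2 MHz mod fs = 16.4 MHz.
16.4 MHz > fs/2 = 13.9 MHz, folds to fs − 16.4 MHz = 11.4 MHz.
50.4 MHz mod fs = 22.6 MHz.
22.6 MHz > fs/2 = 13.9 MHz, folds to fs − 22.6 MHz = 5.2 MHz.
16.4 MHz > fs/2 = 13.9 MHz, folds to fs − 16.4 MHz = 11.4 MHz.
12.6 MHz ≤ fs/2 = 13.9 MHz, passes unchanged.
16.4 MHz and 44.2 MHz both map to 11.4 MHz.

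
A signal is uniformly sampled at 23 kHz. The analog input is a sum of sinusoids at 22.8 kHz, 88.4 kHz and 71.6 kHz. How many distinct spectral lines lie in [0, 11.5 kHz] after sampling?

fs/2 = 11.5 kHz.
22.8 kHz > fs/2 = 11.5 kHz, folds to fs − 22.8 kHz = 0.2 kHz.
88.4 kHz mod fs = 19.4 kHz.
19.4 kHz > fs/2 = 11.5 kHz, folds to fs − 19.4 kHz = 3.6 kHz.
71.6 kHz mod fs = 2.6 kHz.
2.6 kHz ≤ fs/2 = 11.5 kHz, appears at 2.6 kHz.
Distinct values: {0.2 kHz, 2.6 kHz, 3.6 kHz} → 3.

3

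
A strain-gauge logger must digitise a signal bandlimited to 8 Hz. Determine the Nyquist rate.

Nyquist rate = 2 × 8 Hz = 16 Hz.

16 Hz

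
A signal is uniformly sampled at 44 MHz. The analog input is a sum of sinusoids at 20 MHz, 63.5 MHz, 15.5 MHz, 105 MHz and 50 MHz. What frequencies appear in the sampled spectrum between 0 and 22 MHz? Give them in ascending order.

6 MHz, 15.5 MHz, 17 MHz, 19.5 MHz, 20 MHz

fs/2 = 22 MHz.
20 MHz ≤ fs/2 = 22 MHz, passes unchanged.
63.5 MHz mod fs = 19.5 MHz.
19.5 MHz ≤ fs/2 = 22 MHz, appears at 19.5 MHz.
15.5 MHz ≤ fs/2 = 22 MHz, passes unchanged.
105 MHz mod fs = 17 MHz.
17 MHz ≤ fs/2 = 22 MHz, appears at 17 MHz.
50 MHz mod fs = 6 MHz.
6 MHz ≤ fs/2 = 22 MHz, appears at 6 MHz.
Distinct values: {6 MHz, 15.5 MHz, 17 MHz, 19.5 MHz, 20 MHz}.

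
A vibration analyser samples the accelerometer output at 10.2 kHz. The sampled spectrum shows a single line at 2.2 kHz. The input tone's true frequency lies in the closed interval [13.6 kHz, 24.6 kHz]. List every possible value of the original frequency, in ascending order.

18.2 kHz, 22.6 kHz

Frequencies that alias to 2.2 kHz are k·fs ± 2.2 kHz for integer k ≥ 0.
k=0: 2.2 kHz.
k=1: 8 kHz, 12.4 kHz.
k=2: 18.2 kHz, 22.6 kHz.
k=3: 28.4 kHz, 32.8 kHz.
Within [13.6 kHz, 24.6 kHz]: 18.2 kHz, 22.6 kHz.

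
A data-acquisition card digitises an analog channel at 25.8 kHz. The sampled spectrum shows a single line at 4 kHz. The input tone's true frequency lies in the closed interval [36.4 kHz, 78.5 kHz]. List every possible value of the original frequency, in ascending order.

47.6 kHz, 55.6 kHz, 73.4 kHz

Frequencies that alias to 4 kHz are k·fs ± 4 kHz for integer k ≥ 0.
k=0: 4 kHz.
k=1: 21.8 kHz, 29.8 kHz.
k=2: 47.6 kHz, 55.6 kHz.
k=3: 73.4 kHz, 81.4 kHz.
k=4: 99.2 kHz, 107.2 kHz.
Within [36.4 kHz, 78.5 kHz]: 47.6 kHz, 55.6 kHz, 73.4 kHz.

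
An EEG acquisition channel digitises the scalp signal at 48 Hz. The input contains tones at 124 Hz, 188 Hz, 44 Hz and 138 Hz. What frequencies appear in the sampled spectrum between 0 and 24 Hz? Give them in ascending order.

4 Hz, 6 Hz, 20 Hz

fs/2 = 24 Hz.
124 Hz mod fs = 28 Hz.
28 Hz > fs/2 = 24 Hz, folds to fs − 28 Hz = 20 Hz.
188 Hz mod fs = 44 Hz.
44 Hz > fs/2 = 24 Hz, folds to fs − 44 Hz = 4 Hz.
44 Hz > fs/2 = 24 Hz, folds to fs − 44 Hz = 4 Hz.
138 Hz mod fs = 42 Hz.
42 Hz > fs/2 = 24 Hz, folds to fs − 42 Hz = 6 Hz.
Distinct values: {4 Hz, 6 Hz, 20 Hz}.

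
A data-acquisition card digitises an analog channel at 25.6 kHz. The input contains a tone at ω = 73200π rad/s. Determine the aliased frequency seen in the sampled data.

11 kHz

ω = 73200π rad/s → f = ω/(2π) = 36600 Hz = 36.6 kHz.
36.6 kHz mod fs = 11 kHz.
11 kHz ≤ fs/2 = 12.8 kHz, appears at 11 kHz.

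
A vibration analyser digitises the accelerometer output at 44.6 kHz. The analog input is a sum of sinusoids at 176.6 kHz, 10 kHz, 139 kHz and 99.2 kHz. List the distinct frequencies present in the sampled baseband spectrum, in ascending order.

1.8 kHz, 5.2 kHz, 10 kHz

fs/2 = 22.3 kHz.
176.6 kHz mod fs = 42.8 kHz.
42.8 kHz > fs/2 = 22.3 kHz, folds to fs − 42.8 kHz = 1.8 kHz.
10 kHz ≤ fs/2 = 22.3 kHz, passes unchanged.
139 kHz mod fs = 5.2 kHz.
5.2 kHz ≤ fs/2 = 22.3 kHz, appears at 5.2 kHz.
99.2 kHz mod fs = 10 kHz.
10 kHz ≤ fs/2 = 22.3 kHz, appears at 10 kHz.
Distinct values: {1.8 kHz, 5.2 kHz, 10 kHz}.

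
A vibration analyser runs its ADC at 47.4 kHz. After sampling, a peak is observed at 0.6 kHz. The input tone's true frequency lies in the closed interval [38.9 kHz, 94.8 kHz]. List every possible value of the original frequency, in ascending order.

Frequencies that alias to 0.6 kHz are k·fs ± 0.6 kHz for integer k ≥ 0.
k=0: 0.6 kHz.
k=1: 46.8 kHz, 48 kHz.
k=2: 94.2 kHz, 95.4 kHz.
k=3: 141.6 kHz, 142.8 kHz.
Within [38.9 kHz, 94.8 kHz]: 46.8 kHz, 48 kHz, 94.2 kHz.

46.8 kHz, 48 kHz, 94.2 kHz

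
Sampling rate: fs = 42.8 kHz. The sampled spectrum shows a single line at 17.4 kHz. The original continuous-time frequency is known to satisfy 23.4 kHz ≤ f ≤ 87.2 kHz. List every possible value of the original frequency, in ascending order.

25.4 kHz, 60.2 kHz, 68.2 kHz

Frequencies that alias to 17.4 kHz are k·fs ± 17.4 kHz for integer k ≥ 0.
k=0: 17.4 kHz.
k=1: 25.4 kHz, 60.2 kHz.
k=2: 68.2 kHz, 103 kHz.
k=3: 111 kHz, 145.8 kHz.
Within [23.4 kHz, 87.2 kHz]: 25.4 kHz, 60.2 kHz, 68.2 kHz.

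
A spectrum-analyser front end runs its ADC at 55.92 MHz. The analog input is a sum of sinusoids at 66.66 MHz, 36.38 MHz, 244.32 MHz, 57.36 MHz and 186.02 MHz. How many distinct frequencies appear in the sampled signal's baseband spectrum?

fs/2 = 27.96 MHz.
66.66 MHz mod fs = 10.74 MHz.
10.74 MHz ≤ fs/2 = 27.96 MHz, appears at 10.74 MHz.
36.38 MHz > fs/2 = 27.96 MHz, folds to fs − 36.38 MHz = 19.54 MHz.
244.32 MHz mod fs = 20.64 MHz.
20.64 MHz ≤ fs/2 = 27.96 MHz, appears at 20.64 MHz.
57.36 MHz mod fs = 1.44 MHz.
1.44 MHz ≤ fs/2 = 27.96 MHz, appears at 1.44 MHz.
186.02 MHz mod fs = 18.26 MHz.
18.26 MHz ≤ fs/2 = 27.96 MHz, appears at 18.26 MHz.
Distinct values: {1.44 MHz, 10.74 MHz, 18.26 MHz, 19.54 MHz, 20.64 MHz} → 5.

5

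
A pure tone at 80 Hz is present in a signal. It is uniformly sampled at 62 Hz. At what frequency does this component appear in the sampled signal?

18 Hz

80 Hz mod fs = 18 Hz.
18 Hz ≤ fs/2 = 31 Hz, appears at 18 Hz.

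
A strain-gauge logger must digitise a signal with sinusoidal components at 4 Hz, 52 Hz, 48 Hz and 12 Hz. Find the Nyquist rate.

104 Hz

Highest-frequency component: 52 Hz.
Nyquist rate = 2 × 52 Hz = 104 Hz.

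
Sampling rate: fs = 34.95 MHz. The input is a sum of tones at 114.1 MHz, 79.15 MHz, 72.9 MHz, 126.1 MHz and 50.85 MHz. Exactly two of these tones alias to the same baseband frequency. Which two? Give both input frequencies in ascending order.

fs/2 = 17.475 MHz.
114.1 MHz mod fs = 9.25 MHz.
9.25 MHz ≤ fs/2 = 17.475 MHz, appears at 9.25 MHz.
79.15 MHz mod fs = 9.25 MHz.
9.25 MHz ≤ fs/2 = 17.475 MHz, appears at 9.25 MHz.
72.9 MHz mod fs = 3 MHz.
3 MHz ≤ fs/2 = 17.475 MHz, appears at 3 MHz.
126.1 MHz mod fs = 21.25 MHz.
21.25 MHz > fs/2 = 17.475 MHz, folds to fs − 21.25 MHz = 13.7 MHz.
50.85 MHz mod fs = 15.9 MHz.
15.9 MHz ≤ fs/2 = 17.475 MHz, appears at 15.9 MHz.
79.15 MHz and 114.1 MHz both map to 9.25 MHz.

79.15 MHz, 114.1 MHz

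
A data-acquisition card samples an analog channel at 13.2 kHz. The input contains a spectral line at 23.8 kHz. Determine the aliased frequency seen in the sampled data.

2.6 kHz

23.8 kHz mod fs = 10.6 kHz.
10.6 kHz > fs/2 = 6.6 kHz, folds to fs − 10.6 kHz = 2.6 kHz.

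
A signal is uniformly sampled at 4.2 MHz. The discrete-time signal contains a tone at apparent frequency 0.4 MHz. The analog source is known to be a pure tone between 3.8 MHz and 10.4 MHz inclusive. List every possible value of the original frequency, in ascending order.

3.8 MHz, 4.6 MHz, 8 MHz, 8.8 MHz

Frequencies that alias to 0.4 MHz are k·fs ± 0.4 MHz for integer k ≥ 0.
k=0: 0.4 MHz.
k=1: 3.8 MHz, 4.6 MHz.
k=2: 8 MHz, 8.8 MHz.
k=3: 12.2 MHz, 13 MHz.
Within [3.8 MHz, 10.4 MHz]: 3.8 MHz, 4.6 MHz, 8 MHz, 8.8 MHz.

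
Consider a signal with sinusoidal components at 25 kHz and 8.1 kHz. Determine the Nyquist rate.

Highest-frequency component: 25 kHz.
Nyquist rate = 2 × 25 kHz = 50 kHz.

50 kHz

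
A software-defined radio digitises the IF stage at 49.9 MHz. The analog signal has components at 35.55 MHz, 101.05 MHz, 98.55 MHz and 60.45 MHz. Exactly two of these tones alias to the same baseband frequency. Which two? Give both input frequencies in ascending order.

98.55 MHz, 101.05 MHz

fs/2 = 24.95 MHz.
35.55 MHz > fs/2 = 24.95 MHz, folds to fs − 35.55 MHz = 14.35 MHz.
101.05 MHz mod fs = 1.25 MHz.
1.25 MHz ≤ fs/2 = 24.95 MHz, appears at 1.25 MHz.
98.55 MHz mod fs = 48.65 MHz.
48.65 MHz > fs/2 = 24.95 MHz, folds to fs − 48.65 MHz = 1.25 MHz.
60.45 MHz mod fs = 10.55 MHz.
10.55 MHz ≤ fs/2 = 24.95 MHz, appears at 10.55 MHz.
98.55 MHz and 101.05 MHz both map to 1.25 MHz.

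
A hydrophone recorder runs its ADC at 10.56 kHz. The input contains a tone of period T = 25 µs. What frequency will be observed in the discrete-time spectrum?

2.24 kHz

T = 25 µs → f = 1/T = 40 kHz.
40 kHz mod fs = 8.32 kHz.
8.32 kHz > fs/2 = 5.28 kHz, folds to fs − 8.32 kHz = 2.24 kHz.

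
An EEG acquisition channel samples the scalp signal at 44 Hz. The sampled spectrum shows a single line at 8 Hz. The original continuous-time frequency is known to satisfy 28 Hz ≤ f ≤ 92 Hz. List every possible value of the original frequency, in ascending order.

Frequencies that alias to 8 Hz are k·fs ± 8 Hz for integer k ≥ 0.
k=0: 8 Hz.
k=1: 36 Hz, 52 Hz.
k=2: 80 Hz, 96 Hz.
k=3: 124 Hz, 140 Hz.
Within [28 Hz, 92 Hz]: 36 Hz, 52 Hz, 80 Hz.

36 Hz, 52 Hz, 80 Hz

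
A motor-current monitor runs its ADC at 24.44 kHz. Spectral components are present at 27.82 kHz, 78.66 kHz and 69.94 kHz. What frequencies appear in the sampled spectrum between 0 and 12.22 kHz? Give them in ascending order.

3.38 kHz, 5.34 kHz

fs/2 = 12.22 kHz.
27.82 kHz mod fs = 3.38 kHz.
3.38 kHz ≤ fs/2 = 12.22 kHz, appears at 3.38 kHz.
78.66 kHz mod fs = 5.34 kHz.
5.34 kHz ≤ fs/2 = 12.22 kHz, appears at 5.34 kHz.
69.94 kHz mod fs = 21.06 kHz.
21.06 kHz > fs/2 = 12.22 kHz, folds to fs − 21.06 kHz = 3.38 kHz.
Distinct values: {3.38 kHz, 5.34 kHz}.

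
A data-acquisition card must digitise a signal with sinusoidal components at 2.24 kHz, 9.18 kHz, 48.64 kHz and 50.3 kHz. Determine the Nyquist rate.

100.6 kHz

Highest-frequency component: 50.3 kHz.
Nyquist rate = 2 × 50.3 kHz = 100.6 kHz.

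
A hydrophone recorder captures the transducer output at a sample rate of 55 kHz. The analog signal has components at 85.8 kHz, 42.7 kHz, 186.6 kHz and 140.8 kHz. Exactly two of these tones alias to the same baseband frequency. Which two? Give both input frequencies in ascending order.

85.8 kHz, 140.8 kHz

fs/2 = 27.5 kHz.
85.8 kHz mod fs = 30.8 kHz.
30.8 kHz > fs/2 = 27.5 kHz, folds to fs − 30.8 kHz = 24.2 kHz.
42.7 kHz > fs/2 = 27.5 kHz, folds to fs − 42.7 kHz = 12.3 kHz.
186.6 kHz mod fs = 21.6 kHz.
21.6 kHz ≤ fs/2 = 27.5 kHz, appears at 21.6 kHz.
140.8 kHz mod fs = 30.8 kHz.
30.8 kHz > fs/2 = 27.5 kHz, folds to fs − 30.8 kHz = 24.2 kHz.
85.8 kHz and 140.8 kHz both map to 24.2 kHz.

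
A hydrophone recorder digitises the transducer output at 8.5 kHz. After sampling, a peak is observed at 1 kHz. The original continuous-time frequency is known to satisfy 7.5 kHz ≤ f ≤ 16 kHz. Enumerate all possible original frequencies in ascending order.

Frequencies that alias to 1 kHz are k·fs ± 1 kHz for integer k ≥ 0.
k=0: 1 kHz.
k=1: 7.5 kHz, 9.5 kHz.
k=2: 16 kHz, 18 kHz.
k=3: 24.5 kHz, 26.5 kHz.
Within [7.5 kHz, 16 kHz]: 7.5 kHz, 9.5 kHz, 16 kHz.

7.5 kHz, 9.5 kHz, 16 kHz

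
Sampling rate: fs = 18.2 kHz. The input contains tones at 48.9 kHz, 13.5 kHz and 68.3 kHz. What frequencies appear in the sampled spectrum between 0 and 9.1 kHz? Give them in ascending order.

4.5 kHz, 4.7 kHz, 5.7 kHz

fs/2 = 9.1 kHz.
48.9 kHz mod fs = 12.5 kHz.
12.5 kHz > fs/2 = 9.1 kHz, folds to fs − 12.5 kHz = 5.7 kHz.
13.5 kHz > fs/2 = 9.1 kHz, folds to fs − 13.5 kHz = 4.7 kHz.
68.3 kHz mod fs = 13.7 kHz.
13.7 kHz > fs/2 = 9.1 kHz, folds to fs − 13.7 kHz = 4.5 kHz.
Distinct values: {4.5 kHz, 4.7 kHz, 5.7 kHz}.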